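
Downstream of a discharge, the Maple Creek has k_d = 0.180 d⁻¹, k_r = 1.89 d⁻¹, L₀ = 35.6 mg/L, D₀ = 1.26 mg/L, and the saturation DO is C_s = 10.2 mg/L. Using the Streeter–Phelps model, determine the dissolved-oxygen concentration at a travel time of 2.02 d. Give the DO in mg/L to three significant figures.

k_d L₀/(k_r−k_d) = 0.180×35.6/(1.89−0.180) = 6.408/1.710 = 3.747 mg/L.
e^(−k_d t) = e^(−0.180×2.020) = 0.6952; e^(−k_r t) = e^(−1.89×2.020) = 0.02198.
D = 3.747 × (0.6952 − 0.02198) + 1.26 × 0.02198 = 2.523 + 0.02769 = 2.550 mg/L.
DO = C_s − D = 10.2 − 2.550 = 7.650 mg/L.

DO ≈ 7.65 mg/L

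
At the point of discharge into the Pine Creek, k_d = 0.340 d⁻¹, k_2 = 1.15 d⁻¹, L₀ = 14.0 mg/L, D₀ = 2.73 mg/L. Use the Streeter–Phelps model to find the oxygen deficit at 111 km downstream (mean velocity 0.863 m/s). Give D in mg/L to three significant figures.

D ≈ 2.97 mg/L

Travel time t = x/v = 111 km / (0.863 m/s) = 111000 m / 0.863 m/s = 128600 s = 1.489 d.
k_d L₀/(k_2−k_d) = 0.340×14.0/(1.15−0.340) = 4.760/0.8100 = 5.877 mg/L.
e^(−k_d t) = e^(−0.340×1.489) = 0.6028; e^(−k_2 t) = e^(−1.15×1.489) = 0.1805.
D = 5.877 × (0.6028 − 0.1805) + 2.73 × 0.1805 = 2.482 + 0.4928 = 2.974 mg/L.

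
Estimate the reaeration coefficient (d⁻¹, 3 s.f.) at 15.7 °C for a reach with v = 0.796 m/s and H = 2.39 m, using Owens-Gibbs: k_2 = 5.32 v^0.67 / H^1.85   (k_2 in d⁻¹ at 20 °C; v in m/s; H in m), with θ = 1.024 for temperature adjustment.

k_2 ≈ 0.823 d⁻¹

k_2(20) = 5.32 × 0.796^0.67 / 2.39^1.85 = 5.32 × 0.8582 / 5.012 = 0.9109 d⁻¹.
k_2(15.7) = 0.9109 × 1.024^(15.7−20) = 0.9109 × 0.9030 = 0.8226 d⁻¹.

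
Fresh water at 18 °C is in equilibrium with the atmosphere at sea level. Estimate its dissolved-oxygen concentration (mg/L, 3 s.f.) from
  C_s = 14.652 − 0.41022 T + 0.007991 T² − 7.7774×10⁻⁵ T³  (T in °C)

C_s ≈ 9.40 mg/L

C_s = 14.652 − 0.41022×18 + 0.007991×18² − 7.7774×10⁻⁵×18³ = 9.404 mg/L.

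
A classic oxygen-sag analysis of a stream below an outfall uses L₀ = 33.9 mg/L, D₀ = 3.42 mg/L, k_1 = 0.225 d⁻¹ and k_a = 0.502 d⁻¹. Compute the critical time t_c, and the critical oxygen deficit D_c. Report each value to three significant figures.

t_c ≈ 2.42 d; D_c ≈ 8.82 mg/L

t_c = [1/(k_a−k_1)] ln[(k_a/k_1)(1 − D₀(k_a−k_1)/(k_1 L₀))]
= [1/(0.502−0.225)] ln[(0.502/0.225)(1 − 3.42×0.2770/(0.225×33.9))]
= (1/0.2770) ln[2.231 × 0.8758] = 3.610 × ln(1.954) = 3.610 × 0.6699 = 2.418 d.
L(t_c) = L₀ e^(−k_1 t_c) = 33.9 × 0.5803 = 19.67 mg/L, and at the critical point k_a D_c = k_1 L, so D_c = (0.225/0.502) × 19.67 = 8.818 mg/L.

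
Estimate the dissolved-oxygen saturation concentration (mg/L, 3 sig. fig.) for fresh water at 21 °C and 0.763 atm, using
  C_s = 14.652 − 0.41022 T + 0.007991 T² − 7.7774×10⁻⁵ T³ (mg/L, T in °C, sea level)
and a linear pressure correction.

C_s ≈ 6.75 mg/L

At sea level: C_s = 14.652 − 0.41022×21 + 0.007991×21² − 7.7774×10⁻⁵×21³ = 8.841 mg/L.
Pressure correction: C_s' = 8.841 × 0.763 = 6.746 mg/L.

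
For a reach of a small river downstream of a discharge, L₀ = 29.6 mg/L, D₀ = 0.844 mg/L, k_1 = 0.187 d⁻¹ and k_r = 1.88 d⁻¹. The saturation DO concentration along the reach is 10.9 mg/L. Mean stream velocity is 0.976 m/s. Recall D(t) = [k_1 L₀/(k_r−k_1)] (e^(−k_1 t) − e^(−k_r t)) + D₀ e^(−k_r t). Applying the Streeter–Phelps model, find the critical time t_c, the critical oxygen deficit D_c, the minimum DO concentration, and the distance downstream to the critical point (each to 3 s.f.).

At the critical point dD/dt = 0, so k_1 L₀ e^(−k_1 t) = k_r D. Substituting D(t) from the Streeter–Phelps equation and solving for t gives
t_c = ln[(k_r/k_1)(1 − D₀(k_r−k_1)/(k_1 L₀))] / (k_r−k_1).
Here k_r−k_1 = 1.693 d⁻¹ and 1 − D₀(k_r−k_1)/(k_1 L₀) = 1 − 0.844×1.693/(0.187×29.6) = 0.7419, so
t_c = ln(10.05 × 0.7419) / 1.693 = 2.009 / 1.693 = 1.187 d.
D_c = (k_1/k_r) L₀ e^(−k_1 t_c) = (0.187/1.88) × 29.6 × e^(−0.187×1.187) = 0.09947 × 29.6 × 0.8010 = 2.358 mg/L.
Minimum DO = C_s − D_c = 10.9 − 2.358 = 8.542 mg/L.
x_c = v t_c = 0.976 m/s × 1.187 d × 86400 s/d = 100100 m ≈ 100 km.

t_c ≈ 1.19 d; D_c ≈ 2.36 mg/L; min DO ≈ 8.54 mg/L; x_c ≈ 100 km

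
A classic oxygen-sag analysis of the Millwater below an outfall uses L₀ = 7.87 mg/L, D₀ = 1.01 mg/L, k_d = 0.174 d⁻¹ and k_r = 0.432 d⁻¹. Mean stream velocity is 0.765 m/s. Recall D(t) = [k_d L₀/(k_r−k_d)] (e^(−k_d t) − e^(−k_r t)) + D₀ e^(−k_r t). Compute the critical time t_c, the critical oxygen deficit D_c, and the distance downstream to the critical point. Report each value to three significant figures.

t_c ≈ 2.71 d; D_c ≈ 1.98 mg/L; x_c ≈ 179 km

With k_r/k_d = 2.483 and 1 − D₀(k_r−k_d)/(k_d L₀) = 0.8097,
t_c = ln(2.483 × 0.8097) / (0.432 − 0.174) = ln(2.010) / 0.2580 = 0.6983/0.2580 = 2.707 d.
L(t_c) = L₀ e^(−k_d t_c) = 7.87 × 0.6244 = 4.914 mg/L, and at the critical point k_r D_c = k_d L, so D_c = (0.174/0.432) × 4.914 = 1.979 mg/L.
x_c = v t_c = 0.765 m/s × 2.707 d × 86400 s/d = 178900 m ≈ 179 km.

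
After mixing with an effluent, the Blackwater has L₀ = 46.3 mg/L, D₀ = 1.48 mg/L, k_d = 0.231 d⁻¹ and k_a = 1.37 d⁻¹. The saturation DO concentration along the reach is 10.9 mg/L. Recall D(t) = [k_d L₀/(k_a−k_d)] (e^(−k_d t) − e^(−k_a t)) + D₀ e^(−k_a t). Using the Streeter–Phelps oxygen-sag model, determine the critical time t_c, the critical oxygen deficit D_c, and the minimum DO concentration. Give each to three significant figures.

t_c ≈ 1.41 d; D_c ≈ 5.63 mg/L; min DO ≈ 5.27 mg/L

At the critical point dD/dt = 0, so k_d L₀ e^(−k_d t) = k_a D. Substituting D(t) from the Streeter–Phelps equation and solving for t gives
t_c = ln[(k_a/k_d)(1 − D₀(k_a−k_d)/(k_d L₀))] / (k_a−k_d).
Here k_a−k_d = 1.139 d⁻¹ and 1 − D₀(k_a−k_d)/(k_d L₀) = 1 − 1.48×1.139/(0.231×46.3) = 0.8424, so
t_c = ln(5.931 × 0.8424) / 1.139 = 1.609 / 1.139 = 1.412 d.
L(t_c) = L₀ e^(−k_d t_c) = 46.3 × 0.7216 = 33.41 mg/L, and at the critical point k_a D_c = k_d L, so D_c = (0.231/1.37) × 33.41 = 5.634 mg/L.
Minimum DO = C_s − D_c = 10.9 − 5.634 = 5.266 mg/L.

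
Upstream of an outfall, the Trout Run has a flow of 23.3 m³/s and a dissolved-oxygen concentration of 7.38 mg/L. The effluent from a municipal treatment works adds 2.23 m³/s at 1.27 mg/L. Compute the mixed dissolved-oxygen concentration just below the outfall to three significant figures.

Flow-weighted mixing: C = (Q_r C_r + Q_w C_w)/(Q_r + Q_w)
= (23.3×7.38 + 2.23×1.27)/(23.3 + 2.23) = 174.8/25.53 = 6.846 mg/L.

6.85 mg/L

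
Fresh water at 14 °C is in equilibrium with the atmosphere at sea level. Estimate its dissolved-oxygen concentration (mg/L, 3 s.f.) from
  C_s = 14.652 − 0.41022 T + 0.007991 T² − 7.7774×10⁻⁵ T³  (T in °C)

C_s ≈ 10.3 mg/L

C_s = 14.652 − 0.41022×14 + 0.007991×14² − 7.7774×10⁻⁵×14³ = 10.26 mg/L.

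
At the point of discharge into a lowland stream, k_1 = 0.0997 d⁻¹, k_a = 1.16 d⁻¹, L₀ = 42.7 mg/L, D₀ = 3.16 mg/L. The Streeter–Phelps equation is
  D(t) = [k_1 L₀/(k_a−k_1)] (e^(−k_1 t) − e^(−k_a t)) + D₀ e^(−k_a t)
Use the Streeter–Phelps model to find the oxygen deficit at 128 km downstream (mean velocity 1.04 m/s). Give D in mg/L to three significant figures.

D ≈ 3.32 mg/L

Travel time t = x/v = 128 km / (1.04 m/s) = 128000 m / 1.04 m/s = 123100 s = 1.425 d.
k_1 L₀/(k_a−k_1) = 0.0997×42.7/(1.16−0.0997) = 4.257/1.060 = 4.015 mg/L.
e^(−k_1 t) = e^(−0.0997×1.425) = 0.8676; e^(−k_a t) = e^(−1.16×1.425) = 0.1916.
D = 4.015 × (0.8676 − 0.1916) + 3.16 × 0.1916 = 2.714 + 0.6054 = 3.320 mg/L.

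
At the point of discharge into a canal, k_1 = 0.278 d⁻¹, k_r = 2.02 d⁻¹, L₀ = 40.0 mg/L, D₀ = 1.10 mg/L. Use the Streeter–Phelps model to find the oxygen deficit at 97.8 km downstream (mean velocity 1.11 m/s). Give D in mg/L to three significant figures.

Travel time t = x/v = 97.8 km / (1.11 m/s) = 97800 m / 1.11 m/s = 88110 s = 1.020 d.
k_1 L₀/(k_r−k_1) = 0.278×40.0/(2.02−0.278) = 11.12/1.742 = 6.383 mg/L.
e^(−k_1 t) = e^(−0.278×1.020) = 0.7531; e^(−k_r t) = e^(−2.02×1.020) = 0.1275.
D = 6.383 × (0.7531 − 0.1275) + 1.10 × 0.1275 = 3.994 + 0.1402 = 4.134 mg/L.

D ≈ 4.13 mg/L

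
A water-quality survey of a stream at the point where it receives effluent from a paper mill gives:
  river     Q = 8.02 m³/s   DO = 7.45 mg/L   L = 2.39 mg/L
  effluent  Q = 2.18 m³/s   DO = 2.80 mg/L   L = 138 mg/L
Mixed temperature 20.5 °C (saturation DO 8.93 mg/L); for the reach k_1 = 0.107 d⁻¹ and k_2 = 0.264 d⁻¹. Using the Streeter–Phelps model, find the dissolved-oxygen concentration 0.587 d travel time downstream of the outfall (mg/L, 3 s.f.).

Mixed DO = (8.02×7.45 + 2.18×2.80)/(8.02+2.18) = 65.85/10.20 = 6.456 mg/L.
Mixed L₀ = (8.02×2.39 + 2.18×138)/(10.20) = 320.0/10.20 = 31.37 mg/L.
Initial deficit D₀ = C_s − DO₀ = 8.93 − 6.456 = 2.474 mg/L.
D(0.587) = [0.107×31.37/(0.264−0.107)](e^(−0.107×0.587) − e^(−0.264×0.587)) + 2.474 e^(−0.264×0.587)
= 21.38 × (0.9391 − 0.8564) + 2.474 × 0.8564 = 3.887 mg/L.
DO = 8.93 − 3.887 = 5.043 mg/L.

DO ≈ 5.04 mg/L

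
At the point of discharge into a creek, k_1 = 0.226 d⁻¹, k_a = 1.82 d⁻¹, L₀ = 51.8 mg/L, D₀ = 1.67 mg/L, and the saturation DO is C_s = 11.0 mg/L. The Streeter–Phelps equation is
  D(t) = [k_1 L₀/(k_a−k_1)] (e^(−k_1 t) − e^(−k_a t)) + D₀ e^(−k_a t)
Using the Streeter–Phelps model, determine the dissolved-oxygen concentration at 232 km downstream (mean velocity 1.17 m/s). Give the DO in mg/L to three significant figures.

Travel time t = x/v = 232 km / (1.17 m/s) = 232000 m / 1.17 m/s = 198300 s = 2.295 d.
k_1 L₀/(k_a−k_1) = 0.226×51.8/(1.82−0.226) = 11.71/1.594 = 7.344 mg/L.
e^(−k_1 t) = e^(−0.226×2.295) = 0.5953; e^(−k_a t) = e^(−1.82×2.295) = 0.01535.
D = 7.344 × (0.5953 − 0.01535) + 1.67 × 0.01535 = 4.259 + 0.02563 = 4.285 mg/L.
DO = C_s − D = 11.0 − 4.285 = 6.715 mg/L.

DO ≈ 6.71 mg/L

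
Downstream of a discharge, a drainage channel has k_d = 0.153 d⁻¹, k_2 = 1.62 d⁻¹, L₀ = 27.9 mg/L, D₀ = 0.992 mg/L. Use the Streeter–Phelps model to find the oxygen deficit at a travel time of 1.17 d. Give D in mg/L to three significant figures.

k_d L₀/(k_2−k_d) = 0.153×27.9/(1.62−0.153) = 4.269/1.467 = 2.910 mg/L.
e^(−k_d t) = e^(−0.153×1.170) = 0.8361; e^(−k_2 t) = e^(−1.62×1.170) = 0.1503.
D = 2.910 × (0.8361 − 0.1503) + 0.992 × 0.1503 = 1.996 + 0.1491 = 2.145 mg/L.

D ≈ 2.14 mg/L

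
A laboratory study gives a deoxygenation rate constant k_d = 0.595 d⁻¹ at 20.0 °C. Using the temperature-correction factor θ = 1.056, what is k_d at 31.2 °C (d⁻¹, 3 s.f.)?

k_d ≈ 1.10 d⁻¹

k_d(T₂) = k_d(T₁) · θ^(T₂−T₁) = 0.595 × 1.056^(31.2−20.0)
= 0.595 × 1.056^11.2 = 0.595 × 1.841 = 1.095 d⁻¹.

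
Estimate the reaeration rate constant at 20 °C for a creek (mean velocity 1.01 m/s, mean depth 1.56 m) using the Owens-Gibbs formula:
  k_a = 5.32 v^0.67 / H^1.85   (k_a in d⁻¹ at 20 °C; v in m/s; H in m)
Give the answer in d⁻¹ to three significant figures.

k_a = 5.32 × 1.01^0.67 / 1.56^1.85 = 5.32 × 1.007 / 2.277 = 2.352 d⁻¹.

k_a ≈ 2.35 d⁻¹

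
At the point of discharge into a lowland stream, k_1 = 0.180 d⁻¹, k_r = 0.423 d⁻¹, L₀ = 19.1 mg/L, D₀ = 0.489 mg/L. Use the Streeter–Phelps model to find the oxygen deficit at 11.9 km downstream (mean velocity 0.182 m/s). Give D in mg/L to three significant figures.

D ≈ 2.43 mg/L

Travel time t = x/v = 11.9 km / (0.182 m/s) = 11900 m / 0.182 m/s = 65380 s = 0.7568 d.
k_1 L₀/(k_r−k_1) = 0.180×19.1/(0.423−0.180) = 3.438/0.2430 = 14.15 mg/L.
e^(−k_1 t) = e^(−0.180×0.7568) = 0.8727; e^(−k_r t) = e^(−0.423×0.7568) = 0.7261.
D = 14.15 × (0.8727 − 0.7261) + 0.489 × 0.7261 = 2.074 + 0.3550 = 2.429 mg/L.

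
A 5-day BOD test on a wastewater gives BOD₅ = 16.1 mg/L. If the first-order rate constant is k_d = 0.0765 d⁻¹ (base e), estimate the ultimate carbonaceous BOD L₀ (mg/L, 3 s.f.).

BOD₅ = L₀(1 − e^(−5k_d)) ⇒ L₀ = BOD₅ / (1 − e^(−5×0.0765))
= 16.1 / (1 − 0.6822) = 16.1 / 0.3178 = 50.65 mg/L.

L₀ ≈ 50.7 mg/L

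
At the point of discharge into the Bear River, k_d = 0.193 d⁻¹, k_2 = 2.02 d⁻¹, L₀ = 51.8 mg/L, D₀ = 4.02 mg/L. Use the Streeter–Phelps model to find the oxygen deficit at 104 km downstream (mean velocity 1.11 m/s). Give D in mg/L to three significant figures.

Travel time t = x/v = 104 km / (1.11 m/s) = 104000 m / 1.11 m/s = 93690 s = 1.084 d.
k_d L₀/(k_2−k_d) = 0.193×51.8/(2.02−0.193) = 9.997/1.827 = 5.472 mg/L.
e^(−k_d t) = e^(−0.193×1.084) = 0.8112; e^(−k_2 t) = e^(−2.02×1.084) = 0.1119.
D = 5.472 × (0.8112 − 0.1119) + 4.02 × 0.1119 = 3.827 + 0.4497 = 4.276 mg/L.

D ≈ 4.28 mg/L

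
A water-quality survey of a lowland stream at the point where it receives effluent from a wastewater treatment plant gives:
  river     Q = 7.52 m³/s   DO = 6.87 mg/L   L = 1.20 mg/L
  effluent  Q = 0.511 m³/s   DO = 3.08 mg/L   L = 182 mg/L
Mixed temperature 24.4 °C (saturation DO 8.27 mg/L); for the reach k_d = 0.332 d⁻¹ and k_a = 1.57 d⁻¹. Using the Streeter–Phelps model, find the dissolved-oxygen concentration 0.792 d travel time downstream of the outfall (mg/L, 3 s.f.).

Mixed DO = (7.52×6.87 + 0.511×3.08)/(7.52+0.511) = 53.24/8.031 = 6.629 mg/L.
Mixed L₀ = (7.52×1.20 + 0.511×182)/(8.031) = 102.0/8.031 = 12.70 mg/L.
Initial deficit D₀ = C_s − DO₀ = 8.27 − 6.629 = 1.641 mg/L.
D(0.792) = [0.332×12.70/(1.57−0.332)](e^(−0.332×0.792) − e^(−1.57×0.792)) + 1.641 e^(−1.57×0.792)
= 3.407 × (0.7688 − 0.2884) + 1.641 × 0.2884 = 2.110 mg/L.
DO = 8.27 − 2.110 = 6.160 mg/L.

DO ≈ 6.16 mg/L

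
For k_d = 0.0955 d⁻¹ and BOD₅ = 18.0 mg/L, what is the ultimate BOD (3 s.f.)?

L₀ ≈ 47.4 mg/L

BOD₅ = L₀(1 − e^(−5k_d)) ⇒ L₀ = BOD₅ / (1 − e^(−5×0.0955))
= 18.0 / (1 − 0.6203) = 18.0 / 0.3797 = 47.41 mg/L.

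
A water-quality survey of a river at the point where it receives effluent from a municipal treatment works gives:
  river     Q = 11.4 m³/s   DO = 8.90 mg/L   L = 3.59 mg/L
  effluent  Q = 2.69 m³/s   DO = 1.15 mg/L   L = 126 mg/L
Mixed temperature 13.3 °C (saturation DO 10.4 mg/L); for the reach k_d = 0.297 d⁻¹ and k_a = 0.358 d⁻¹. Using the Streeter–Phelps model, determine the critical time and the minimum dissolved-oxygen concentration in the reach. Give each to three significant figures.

Mixed DO = (11.4×8.90 + 2.69×1.15)/(11.4+2.69) = 104.6/14.09 = 7.420 mg/L.
Mixed L₀ = (11.4×3.59 + 2.69×126)/(14.09) = 379.9/14.09 = 26.96 mg/L.
Initial deficit D₀ = C_s − DO₀ = 10.4 − 7.420 = 2.980 mg/L.
t_c = (1/0.06100) ln[(0.358/0.297)(1 − 2.980×0.06100/(0.297×26.96))] = 16.39 × ln(1.178) = 2.686 d.
D_c = (0.297/0.358) × 26.96 × e^(−0.297×2.686) = 0.8296 × 26.96 × 0.4504 = 10.07 mg/L.
Minimum DO = 10.4 − 10.07 = 0.3272 mg/L.

t_c ≈ 2.69 d; minimum DO ≈ 0.327 mg/L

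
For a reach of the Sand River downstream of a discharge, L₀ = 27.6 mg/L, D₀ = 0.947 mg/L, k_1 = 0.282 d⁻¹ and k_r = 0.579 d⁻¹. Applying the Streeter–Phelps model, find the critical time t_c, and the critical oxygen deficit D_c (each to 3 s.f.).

t_c = [1/(k_r−k_1)] ln[(k_r/k_1)(1 − D₀(k_r−k_1)/(k_1 L₀))]
= [1/(0.579−0.282)] ln[(0.579/0.282)(1 − 0.947×0.2970/(0.282×27.6))]
= (1/0.2970) ln[2.053 × 0.9639] = 3.367 × ln(1.979) = 3.367 × 0.6826 = 2.298 d.
D_c = (k_1/k_r) L₀ e^(−k_1 t_c) = (0.282/0.579) × 27.6 × e^(−0.282×2.298) = 0.4870 × 27.6 × 0.5230 = 7.031 mg/L.

t_c ≈ 2.30 d; D_c ≈ 7.03 mg/L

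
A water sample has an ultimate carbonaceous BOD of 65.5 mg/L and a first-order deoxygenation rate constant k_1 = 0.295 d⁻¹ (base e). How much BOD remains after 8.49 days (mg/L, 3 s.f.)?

L ≈ 5.35 mg/L

L_t = L₀ e^(−k_1 t) = 65.5 × e^(−0.295×8.49) = 65.5 × 0.08171 = 5.352 mg/L.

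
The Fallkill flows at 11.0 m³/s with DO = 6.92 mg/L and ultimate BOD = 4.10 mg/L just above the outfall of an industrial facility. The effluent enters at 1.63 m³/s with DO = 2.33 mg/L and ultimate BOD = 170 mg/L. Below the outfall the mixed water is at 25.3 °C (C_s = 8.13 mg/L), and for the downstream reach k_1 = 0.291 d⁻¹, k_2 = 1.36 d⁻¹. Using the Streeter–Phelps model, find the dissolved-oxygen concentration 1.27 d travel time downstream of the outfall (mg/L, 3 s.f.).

DO ≈ 4.25 mg/L

Mixed DO = (11.0×6.92 + 1.63×2.33)/(11.0+1.63) = 79.92/12.63 = 6.328 mg/L.
Mixed L₀ = (11.0×4.10 + 1.63×170)/(12.63) = 322.2/12.63 = 25.51 mg/L.
Initial deficit D₀ = C_s − DO₀ = 8.13 − 6.328 = 1.802 mg/L.
D(1.27) = [0.291×25.51/(1.36−0.291)](e^(−0.291×1.27) − e^(−1.36×1.27)) + 1.802 e^(−1.36×1.27)
= 6.944 × (0.6910 − 0.1778) + 1.802 × 0.1778 = 3.885 mg/L.
DO = 8.13 − 3.885 = 4.245 mg/L.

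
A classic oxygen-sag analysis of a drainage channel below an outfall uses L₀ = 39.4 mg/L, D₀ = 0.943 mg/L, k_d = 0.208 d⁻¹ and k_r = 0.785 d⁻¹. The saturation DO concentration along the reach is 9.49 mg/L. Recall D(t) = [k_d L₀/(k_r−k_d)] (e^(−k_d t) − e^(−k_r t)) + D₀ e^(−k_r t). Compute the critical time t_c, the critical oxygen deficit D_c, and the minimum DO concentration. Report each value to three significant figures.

t_c ≈ 2.18 d; D_c ≈ 6.63 mg/L; min DO ≈ 2.86 mg/L

At the critical point dD/dt = 0, so k_d L₀ e^(−k_d t) = k_r D. Substituting D(t) from the Streeter–Phelps equation and solving for t gives
t_c = ln[(k_r/k_d)(1 − D₀(k_r−k_d)/(k_d L₀))] / (k_r−k_d).
Here k_r−k_d = 0.5770 d⁻¹ and 1 − D₀(k_r−k_d)/(k_d L₀) = 1 − 0.943×0.5770/(0.208×39.4) = 0.9336, so
t_c = ln(3.774 × 0.9336) / 0.5770 = 1.259 / 0.5770 = 2.183 d.
L(t_c) = L₀ e^(−k_d t_c) = 39.4 × 0.6351 = 25.02 mg/L, and at the critical point k_r D_c = k_d L, so D_c = (0.208/0.785) × 25.02 = 6.630 mg/L.
Minimum DO = C_s − D_c = 9.49 − 6.630 = 2.860 mg/L.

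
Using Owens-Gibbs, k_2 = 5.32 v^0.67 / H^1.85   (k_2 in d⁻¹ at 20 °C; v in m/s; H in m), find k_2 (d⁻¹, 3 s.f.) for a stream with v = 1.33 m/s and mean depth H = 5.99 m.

k_2 ≈ 0.235 d⁻¹

k_2 = 5.32 × 1.33^0.67 / 5.99^1.85 = 5.32 × 1.211 / 27.43 = 0.2348 d⁻¹.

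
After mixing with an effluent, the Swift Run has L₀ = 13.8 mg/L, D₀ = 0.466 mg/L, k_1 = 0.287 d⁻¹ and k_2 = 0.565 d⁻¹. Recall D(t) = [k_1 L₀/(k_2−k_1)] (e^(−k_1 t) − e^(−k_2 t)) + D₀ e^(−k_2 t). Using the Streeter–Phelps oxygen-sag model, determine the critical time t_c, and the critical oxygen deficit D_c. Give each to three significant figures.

t_c ≈ 2.32 d; D_c ≈ 3.61 mg/L

At the critical point dD/dt = 0, so k_1 L₀ e^(−k_1 t) = k_2 D. Substituting D(t) from the Streeter–Phelps equation and solving for t gives
t_c = ln[(k_2/k_1)(1 − D₀(k_2−k_1)/(k_1 L₀))] / (k_2−k_1).
Here k_2−k_1 = 0.2780 d⁻¹ and 1 − D₀(k_2−k_1)/(k_1 L₀) = 1 − 0.466×0.2780/(0.287×13.8) = 0.9673, so
t_c = ln(1.969 × 0.9673) / 0.2780 = 0.6441 / 0.2780 = 2.317 d.
L(t_c) = L₀ e^(−k_1 t_c) = 13.8 × 0.5143 = 7.097 mg/L, and at the critical point k_2 D_c = k_1 L, so D_c = (0.287/0.565) × 7.097 = 3.605 mg/L.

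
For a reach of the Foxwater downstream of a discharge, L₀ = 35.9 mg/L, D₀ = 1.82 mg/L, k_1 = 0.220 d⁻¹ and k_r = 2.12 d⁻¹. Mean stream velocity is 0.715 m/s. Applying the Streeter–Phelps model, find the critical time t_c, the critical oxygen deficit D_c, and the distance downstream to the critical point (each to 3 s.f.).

t_c ≈ 0.889 d; D_c ≈ 3.06 mg/L; x_c ≈ 54.9 km

t_c = [1/(k_r−k_1)] ln[(k_r/k_1)(1 − D₀(k_r−k_1)/(k_1 L₀))]
= [1/(2.12−0.220)] ln[(2.12/0.220)(1 − 1.82×1.900/(0.220×35.9))]
= (1/1.900) ln[9.636 × 0.5622] = 0.5263 × ln(5.417) = 0.5263 × 1.690 = 0.8893 d.
D_c = (k_1/k_r) L₀ e^(−k_1 t_c) = (0.220/2.12) × 35.9 × e^(−0.220×0.8893) = 0.1038 × 35.9 × 0.8223 = 3.063 mg/L.
x_c = v t_c = 0.715 m/s × 0.8893 d × 86400 s/d = 54930 m ≈ 54.9 km.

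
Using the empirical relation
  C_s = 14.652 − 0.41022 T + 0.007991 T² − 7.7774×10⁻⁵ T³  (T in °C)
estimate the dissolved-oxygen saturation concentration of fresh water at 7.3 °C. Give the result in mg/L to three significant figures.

C_s = 14.652 − 0.41022×7.3 + 0.007991×7.3² − 7.7774×10⁻⁵×7.3³ = 12.05 mg/L.

C_s ≈ 12.1 mg/L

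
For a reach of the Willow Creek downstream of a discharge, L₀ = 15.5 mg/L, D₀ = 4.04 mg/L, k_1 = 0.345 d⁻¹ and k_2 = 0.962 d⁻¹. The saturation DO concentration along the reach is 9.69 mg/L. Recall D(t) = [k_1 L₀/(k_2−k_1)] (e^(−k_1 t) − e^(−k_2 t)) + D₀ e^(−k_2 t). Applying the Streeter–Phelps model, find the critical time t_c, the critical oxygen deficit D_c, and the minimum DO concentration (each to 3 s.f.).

t_c = [1/(k_2−k_1)] ln[(k_2/k_1)(1 − D₀(k_2−k_1)/(k_1 L₀))]
= [1/(0.962−0.345)] ln[(0.962/0.345)(1 − 4.04×0.6170/(0.345×15.5))]
= (1/0.6170) ln[2.788 × 0.5339] = 1.621 × ln(1.489) = 1.621 × 0.3978 = 0.6448 d.
D_c = (k_1/k_2) L₀ e^(−k_1 t_c) = (0.345/0.962) × 15.5 × e^(−0.345×0.6448) = 0.3586 × 15.5 × 0.8005 = 4.450 mg/L.
Minimum DO = C_s − D_c = 9.69 − 4.450 = 5.240 mg/L.

t_c ≈ 0.645 d; D_c ≈ 4.45 mg/L; min DO ≈ 5.24 mg/L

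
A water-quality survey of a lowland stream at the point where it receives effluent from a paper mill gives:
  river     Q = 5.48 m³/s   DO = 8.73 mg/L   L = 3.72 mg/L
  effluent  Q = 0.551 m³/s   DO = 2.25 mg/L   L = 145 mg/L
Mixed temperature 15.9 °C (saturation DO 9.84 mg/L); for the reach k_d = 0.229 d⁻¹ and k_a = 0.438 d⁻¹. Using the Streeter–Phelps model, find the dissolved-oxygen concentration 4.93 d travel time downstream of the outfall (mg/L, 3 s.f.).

DO ≈ 5.85 mg/L

Mixed DO = (5.48×8.73 + 0.551×2.25)/(5.48+0.551) = 49.08/6.031 = 8.138 mg/L.
Mixed L₀ = (5.48×3.72 + 0.551×145)/(6.031) = 100.3/6.031 = 16.63 mg/L.
Initial deficit D₀ = C_s − DO₀ = 9.84 − 8.138 = 1.702 mg/L.
D(4.93) = [0.229×16.63/(0.438−0.229)](e^(−0.229×4.93) − e^(−0.438×4.93)) + 1.702 e^(−0.438×4.93)
= 18.22 × (0.3234 − 0.1154) + 1.702 × 0.1154 = 3.985 mg/L.
DO = 9.84 − 3.985 = 5.855 mg/L.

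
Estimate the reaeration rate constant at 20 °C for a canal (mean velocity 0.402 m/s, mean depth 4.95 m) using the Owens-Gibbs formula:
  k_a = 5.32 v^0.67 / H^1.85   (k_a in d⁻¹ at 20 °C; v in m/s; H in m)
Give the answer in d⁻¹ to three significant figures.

k_a = 5.32 × 0.402^0.67 / 4.95^1.85 = 5.32 × 0.5430 / 19.28 = 0.1499 d⁻¹.

k_a ≈ 0.150 d⁻¹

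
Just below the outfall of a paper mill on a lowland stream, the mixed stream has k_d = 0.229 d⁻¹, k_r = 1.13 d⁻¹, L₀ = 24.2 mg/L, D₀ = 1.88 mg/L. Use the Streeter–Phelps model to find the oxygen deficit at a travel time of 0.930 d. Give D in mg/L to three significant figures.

D ≈ 3.48 mg/L

k_d L₀/(k_r−k_d) = 0.229×24.2/(1.13−0.229) = 5.542/0.9010 = 6.151 mg/L.
e^(−k_d t) = e^(−0.229×0.9300) = 0.8082; e^(−k_r t) = e^(−1.13×0.9300) = 0.3496.
D = 6.151 × (0.8082 − 0.3496) + 1.88 × 0.3496 = 2.820 + 0.6573 = 3.478 mg/L.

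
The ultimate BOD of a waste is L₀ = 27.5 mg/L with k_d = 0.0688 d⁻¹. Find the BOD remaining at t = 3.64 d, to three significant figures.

L ≈ 21.4 mg/L

L_t = L₀ e^(−k_d t) = 27.5 × e^(−0.0688×3.64) = 27.5 × 0.7785 = 21.41 mg/L.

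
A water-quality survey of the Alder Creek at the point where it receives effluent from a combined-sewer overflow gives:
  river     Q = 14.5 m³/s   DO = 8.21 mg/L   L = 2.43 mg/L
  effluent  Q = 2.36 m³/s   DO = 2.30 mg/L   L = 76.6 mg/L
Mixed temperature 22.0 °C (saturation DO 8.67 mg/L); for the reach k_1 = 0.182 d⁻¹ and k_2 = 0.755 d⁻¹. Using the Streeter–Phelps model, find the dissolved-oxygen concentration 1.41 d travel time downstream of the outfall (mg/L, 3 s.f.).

Mixed DO = (14.5×8.21 + 2.36×2.30)/(14.5+2.36) = 124.5/16.86 = 7.383 mg/L.
Mixed L₀ = (14.5×2.43 + 2.36×76.6)/(16.86) = 216.0/16.86 = 12.81 mg/L.
Initial deficit D₀ = C_s − DO₀ = 8.67 − 7.383 = 1.287 mg/L.
D(1.41) = [0.182×12.81/(0.755−0.182)](e^(−0.182×1.41) − e^(−0.755×1.41)) + 1.287 e^(−0.755×1.41)
= 4.069 × (0.7737 − 0.3449) + 1.287 × 0.3449 = 2.189 mg/L.
DO = 8.67 − 2.189 = 6.481 mg/L.

DO ≈ 6.48 mg/L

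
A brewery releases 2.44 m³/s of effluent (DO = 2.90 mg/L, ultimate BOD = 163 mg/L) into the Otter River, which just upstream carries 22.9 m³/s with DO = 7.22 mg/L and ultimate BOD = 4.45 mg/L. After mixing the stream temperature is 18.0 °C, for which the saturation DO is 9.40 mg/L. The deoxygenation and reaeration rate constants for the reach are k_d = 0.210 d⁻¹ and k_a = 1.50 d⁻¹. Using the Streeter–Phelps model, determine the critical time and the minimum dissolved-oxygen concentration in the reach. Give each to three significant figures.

Mixed DO = (22.9×7.22 + 2.44×2.90)/(22.9+2.44) = 172.4/25.34 = 6.804 mg/L.
Mixed L₀ = (22.9×4.45 + 2.44×163)/(25.34) = 499.6/25.34 = 19.72 mg/L.
Initial deficit D₀ = C_s − DO₀ = 9.40 − 6.804 = 2.596 mg/L.
t_c = (1/1.290) ln[(1.50/0.210)(1 − 2.596×1.290/(0.210×19.72))] = 0.7752 × ln(1.366) = 0.2417 d.
D_c = (0.210/1.50) × 19.72 × e^(−0.210×0.2417) = 0.1400 × 19.72 × 0.9505 = 2.624 mg/L.
Minimum DO = 9.40 − 2.624 = 6.776 mg/L.

t_c ≈ 0.242 d; minimum DO ≈ 6.78 mg/L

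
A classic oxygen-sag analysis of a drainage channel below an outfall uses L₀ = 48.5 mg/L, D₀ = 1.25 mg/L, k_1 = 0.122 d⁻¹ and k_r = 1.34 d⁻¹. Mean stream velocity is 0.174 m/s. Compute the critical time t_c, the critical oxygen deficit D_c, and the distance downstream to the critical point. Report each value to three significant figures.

t_c ≈ 1.72 d; D_c ≈ 3.58 mg/L; x_c ≈ 25.9 km

With k_r/k_1 = 10.98 and 1 − D₀(k_r−k_1)/(k_1 L₀) = 0.7427,
t_c = ln(10.98 × 0.7427) / (1.34 − 0.122) = ln(8.157) / 1.218 = 2.099/1.218 = 1.723 d.
L(t_c) = L₀ e^(−k_1 t_c) = 48.5 × 0.8104 = 39.30 mg/L, and at the critical point k_r D_c = k_1 L, so D_c = (0.122/1.34) × 39.30 = 3.578 mg/L.
x_c = v t_c = 0.174 m/s × 1.723 d × 86400 s/d = 25910 m ≈ 25.9 km.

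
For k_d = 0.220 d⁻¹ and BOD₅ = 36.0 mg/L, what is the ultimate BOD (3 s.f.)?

BOD₅ = L₀(1 − e^(−5k_d)) ⇒ L₀ = BOD₅ / (1 − e^(−5×0.220))
= 36.0 / (1 − 0.3329) = 36.0 / 0.6671 = 53.96 mg/L.

L₀ ≈ 54.0 mg/L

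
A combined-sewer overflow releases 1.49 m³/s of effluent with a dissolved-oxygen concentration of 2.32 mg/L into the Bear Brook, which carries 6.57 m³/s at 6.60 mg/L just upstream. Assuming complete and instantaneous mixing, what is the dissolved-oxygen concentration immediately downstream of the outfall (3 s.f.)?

5.81 mg/L

Flow-weighted mixing: C = (Q_r C_r + Q_w C_w)/(Q_r + Q_w)
= (6.57×6.60 + 1.49×2.32)/(6.57 + 1.49) = 46.82/8.060 = 5.809 mg/L.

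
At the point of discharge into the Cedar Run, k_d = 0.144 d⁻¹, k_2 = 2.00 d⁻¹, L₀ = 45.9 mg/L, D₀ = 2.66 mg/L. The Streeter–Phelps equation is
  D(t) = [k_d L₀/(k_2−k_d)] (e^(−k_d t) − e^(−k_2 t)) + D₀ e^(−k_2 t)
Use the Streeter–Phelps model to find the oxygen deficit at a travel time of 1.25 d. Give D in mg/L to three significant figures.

D ≈ 2.90 mg/L

k_d L₀/(k_2−k_d) = 0.144×45.9/(2.00−0.144) = 6.610/1.856 = 3.561 mg/L.
e^(−k_d t) = e^(−0.144×1.250) = 0.8353; e^(−k_2 t) = e^(−2.00×1.250) = 0.08208.
D = 3.561 × (0.8353 − 0.08208) + 2.66 × 0.08208 = 2.682 + 0.2183 = 2.901 mg/L.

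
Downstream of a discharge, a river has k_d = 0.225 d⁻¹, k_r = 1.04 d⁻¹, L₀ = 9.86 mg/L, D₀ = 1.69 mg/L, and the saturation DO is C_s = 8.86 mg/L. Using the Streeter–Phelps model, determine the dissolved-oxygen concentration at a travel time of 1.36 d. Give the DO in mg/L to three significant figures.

DO ≈ 7.11 mg/L

k_d L₀/(k_r−k_d) = 0.225×9.86/(1.04−0.225) = 2.219/0.8150 = 2.722 mg/L.
e^(−k_d t) = e^(−0.225×1.360) = 0.7364; e^(−k_r t) = e^(−1.04×1.360) = 0.2431.
D = 2.722 × (0.7364 − 0.2431) + 1.69 × 0.2431 = 1.343 + 0.4108 = 1.754 mg/L.
DO = C_s − D = 8.86 − 1.754 = 7.106 mg/L.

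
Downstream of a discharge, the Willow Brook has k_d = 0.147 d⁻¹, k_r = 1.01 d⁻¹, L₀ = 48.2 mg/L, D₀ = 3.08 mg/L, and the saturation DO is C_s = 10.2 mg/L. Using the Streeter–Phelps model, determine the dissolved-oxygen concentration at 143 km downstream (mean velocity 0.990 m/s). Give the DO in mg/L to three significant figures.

DO ≈ 4.73 mg/L

Travel time t = x/v = 143 km / (0.990 m/s) = 143000 m / 0.990 m/s = 144400 s = 1.672 d.
k_d L₀/(k_r−k_d) = 0.147×48.2/(1.01−0.147) = 7.085/0.8630 = 8.210 mg/L.
e^(−k_d t) = e^(−0.147×1.672) = 0.7821; e^(−k_r t) = e^(−1.01×1.672) = 0.1848.
D = 8.210 × (0.7821 − 0.1848) + 3.08 × 0.1848 = 4.904 + 0.5692 = 5.473 mg/L.
DO = C_s − D = 10.2 − 5.473 = 4.727 mg/L.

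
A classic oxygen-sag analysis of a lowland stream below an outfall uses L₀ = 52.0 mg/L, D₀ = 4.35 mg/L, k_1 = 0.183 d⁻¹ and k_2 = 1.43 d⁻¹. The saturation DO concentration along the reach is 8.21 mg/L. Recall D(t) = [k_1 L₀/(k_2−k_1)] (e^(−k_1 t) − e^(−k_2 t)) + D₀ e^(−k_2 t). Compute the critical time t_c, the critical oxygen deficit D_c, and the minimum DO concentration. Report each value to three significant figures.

t_c = [1/(k_2−k_1)] ln[(k_2/k_1)(1 − D₀(k_2−k_1)/(k_1 L₀))]
= [1/(1.43−0.183)] ln[(1.43/0.183)(1 − 4.35×1.247/(0.183×52.0))]
= (1/1.247) ln[7.814 × 0.4300] = 0.8019 × ln(3.360) = 0.8019 × 1.212 = 0.9718 d.
D_c = (k_1/k_2) L₀ e^(−k_1 t_c) = (0.183/1.43) × 52.0 × e^(−0.183×0.9718) = 0.1280 × 52.0 × 0.8371 = 5.570 mg/L.
Minimum DO = C_s − D_c = 8.21 − 5.570 = 2.640 mg/L.

t_c ≈ 0.972 d; D_c ≈ 5.57 mg/L; min DO ≈ 2.64 mg/L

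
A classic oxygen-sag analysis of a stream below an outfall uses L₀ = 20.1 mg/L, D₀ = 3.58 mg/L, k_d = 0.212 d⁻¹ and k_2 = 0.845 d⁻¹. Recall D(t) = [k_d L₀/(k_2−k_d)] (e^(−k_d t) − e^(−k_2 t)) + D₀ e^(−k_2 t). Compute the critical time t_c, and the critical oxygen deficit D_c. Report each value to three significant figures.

t_c ≈ 0.986 d; D_c ≈ 4.09 mg/L

With k_2/k_d = 3.986 and 1 − D₀(k_2−k_d)/(k_d L₀) = 0.4682,
t_c = ln(3.986 × 0.4682) / (0.845 − 0.212) = ln(1.866) / 0.6330 = 0.6239/0.6330 = 0.9856 d.
D_c = (k_d/k_2) L₀ e^(−k_d t_c) = (0.212/0.845) × 20.1 × e^(−0.212×0.9856) = 0.2509 × 20.1 × 0.8114 = 4.092 mg/L.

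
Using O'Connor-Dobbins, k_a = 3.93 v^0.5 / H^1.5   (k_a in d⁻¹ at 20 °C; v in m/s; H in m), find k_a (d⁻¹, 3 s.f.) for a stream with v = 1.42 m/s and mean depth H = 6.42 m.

k_a = 3.93 × 1.42^0.5 / 6.42^1.5 = 3.93 × 1.192 / 16.27 = 0.2879 d⁻¹.

k_a ≈ 0.288 d⁻¹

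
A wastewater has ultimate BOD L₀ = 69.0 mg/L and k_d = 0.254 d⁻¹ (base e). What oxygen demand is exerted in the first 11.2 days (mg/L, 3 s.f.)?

y_t = L₀(1 − e^(−k_d t)) = 69.0 × (1 − e^(−0.254×11.2))
= 69.0 × (1 − 0.05815) = 69.0 × 0.9419 = 64.99 mg/L.

y ≈ 65.0 mg/L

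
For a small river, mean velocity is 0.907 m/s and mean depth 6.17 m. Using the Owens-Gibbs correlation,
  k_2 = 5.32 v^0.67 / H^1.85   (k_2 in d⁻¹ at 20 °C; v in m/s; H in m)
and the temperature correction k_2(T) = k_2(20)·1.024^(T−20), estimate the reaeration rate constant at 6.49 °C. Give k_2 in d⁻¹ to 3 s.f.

k_2(20) = 5.32 × 0.907^0.67 / 6.17^1.85 = 5.32 × 0.9367 / 28.98 = 0.1720 d⁻¹.
k_2(6.49) = 0.1720 × 1.024^(6.49−20) = 0.1720 × 0.7259 = 0.1248 d⁻¹.

k_2 ≈ 0.125 d⁻¹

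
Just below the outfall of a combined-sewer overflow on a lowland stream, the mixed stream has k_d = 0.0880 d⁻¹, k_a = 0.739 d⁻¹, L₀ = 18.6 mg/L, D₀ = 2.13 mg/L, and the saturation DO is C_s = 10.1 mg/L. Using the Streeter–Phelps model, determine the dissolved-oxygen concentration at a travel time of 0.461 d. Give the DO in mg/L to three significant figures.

k_d L₀/(k_a−k_d) = 0.0880×18.6/(0.739−0.0880) = 1.637/0.6510 = 2.514 mg/L.
e^(−k_d t) = e^(−0.0880×0.4610) = 0.9602; e^(−k_a t) = e^(−0.739×0.4610) = 0.7113.
D = 2.514 × (0.9602 − 0.7113) + 2.13 × 0.7113 = 0.6259 + 1.515 = 2.141 mg/L.
DO = C_s − D = 10.1 − 2.141 = 7.959 mg/L.

DO ≈ 7.96 mg/L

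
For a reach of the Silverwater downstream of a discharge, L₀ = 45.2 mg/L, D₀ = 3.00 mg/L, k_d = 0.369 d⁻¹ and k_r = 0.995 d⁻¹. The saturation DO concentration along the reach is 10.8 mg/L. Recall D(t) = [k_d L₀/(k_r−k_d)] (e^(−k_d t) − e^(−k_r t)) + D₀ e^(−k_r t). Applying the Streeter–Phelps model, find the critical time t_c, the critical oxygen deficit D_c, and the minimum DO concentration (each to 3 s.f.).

At the critical point dD/dt = 0, so k_d L₀ e^(−k_d t) = k_r D. Substituting D(t) from the Streeter–Phelps equation and solving for t gives
t_c = ln[(k_r/k_d)(1 − D₀(k_r−k_d)/(k_d L₀))] / (k_r−k_d).
Here k_r−k_d = 0.6260 d⁻¹ and 1 − D₀(k_r−k_d)/(k_d L₀) = 1 − 3.00×0.6260/(0.369×45.2) = 0.8874, so
t_c = ln(2.696 × 0.8874) / 0.6260 = 0.8725 / 0.6260 = 1.394 d.
D_c = (k_d/k_r) L₀ e^(−k_d t_c) = (0.369/0.995) × 45.2 × e^(−0.369×1.394) = 0.3709 × 45.2 × 0.5979 = 10.02 mg/L.
Minimum DO = C_s − D_c = 10.8 − 10.02 = 0.7773 mg/L.

t_c ≈ 1.39 d; D_c ≈ 10.0 mg/L; min DO ≈ 0.777 mg/L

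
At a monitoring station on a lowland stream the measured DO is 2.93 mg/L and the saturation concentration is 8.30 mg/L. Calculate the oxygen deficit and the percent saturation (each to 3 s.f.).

D = C_s − C = 8.30 − 2.93 = 5.37 mg/L.
% saturation = 2.93/8.30 × 100 = 35.3 %.

D ≈ 5.37 mg/L; 35.3 % saturation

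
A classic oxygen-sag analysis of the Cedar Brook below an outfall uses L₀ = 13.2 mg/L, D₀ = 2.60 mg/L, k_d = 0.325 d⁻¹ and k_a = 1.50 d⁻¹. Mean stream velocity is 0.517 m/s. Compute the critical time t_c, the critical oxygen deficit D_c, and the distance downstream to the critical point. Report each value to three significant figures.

t_c ≈ 0.242 d; D_c ≈ 2.64 mg/L; x_c ≈ 10.8 km

t_c = [1/(k_a−k_d)] ln[(k_a/k_d)(1 − D₀(k_a−k_d)/(k_d L₀))]
= [1/(1.50−0.325)] ln[(1.50/0.325)(1 − 2.60×1.175/(0.325×13.2))]
= (1/1.175) ln[4.615 × 0.2879] = 0.8511 × ln(1.329) = 0.8511 × 0.2842 = 0.2419 d.
D_c = (k_d/k_a) L₀ e^(−k_d t_c) = (0.325/1.50) × 13.2 × e^(−0.325×0.2419) = 0.2167 × 13.2 × 0.9244 = 2.644 mg/L.
x_c = v t_c = 0.517 m/s × 0.2419 d × 86400 s/d = 10800 m ≈ 10.8 km.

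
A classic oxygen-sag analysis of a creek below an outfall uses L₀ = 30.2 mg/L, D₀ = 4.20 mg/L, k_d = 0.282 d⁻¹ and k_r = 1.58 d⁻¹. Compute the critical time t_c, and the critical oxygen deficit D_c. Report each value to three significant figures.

With k_r/k_d = 5.603 and 1 − D₀(k_r−k_d)/(k_d L₀) = 0.3599,
t_c = ln(5.603 × 0.3599) / (1.58 − 0.282) = ln(2.016) / 1.298 = 0.7013/1.298 = 0.5403 d.
L(t_c) = L₀ e^(−k_d t_c) = 30.2 × 0.8587 = 25.93 mg/L, and at the critical point k_r D_c = k_d L, so D_c = (0.282/1.58) × 25.93 = 4.628 mg/L.

t_c ≈ 0.540 d; D_c ≈ 4.63 mg/L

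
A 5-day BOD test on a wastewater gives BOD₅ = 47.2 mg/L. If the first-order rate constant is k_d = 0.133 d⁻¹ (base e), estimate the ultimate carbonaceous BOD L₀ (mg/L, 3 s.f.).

BOD₅ = L₀(1 − e^(−5k_d)) ⇒ L₀ = BOD₅ / (1 − e^(−5×0.133))
= 47.2 / (1 − 0.5143) = 47.2 / 0.4857 = 97.17 mg/L.

L₀ ≈ 97.2 mg/L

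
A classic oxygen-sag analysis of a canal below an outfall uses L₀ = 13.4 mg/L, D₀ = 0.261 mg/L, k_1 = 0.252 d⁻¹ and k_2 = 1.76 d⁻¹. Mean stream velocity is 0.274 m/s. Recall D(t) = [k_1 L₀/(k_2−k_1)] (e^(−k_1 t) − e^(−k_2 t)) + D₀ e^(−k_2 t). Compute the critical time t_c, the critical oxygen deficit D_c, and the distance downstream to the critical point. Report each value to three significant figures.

At the critical point dD/dt = 0, so k_1 L₀ e^(−k_1 t) = k_2 D. Substituting D(t) from the Streeter–Phelps equation and solving for t gives
t_c = ln[(k_2/k_1)(1 − D₀(k_2−k_1)/(k_1 L₀))] / (k_2−k_1).
Here k_2−k_1 = 1.508 d⁻¹ and 1 − D₀(k_2−k_1)/(k_1 L₀) = 1 − 0.261×1.508/(0.252×13.4) = 0.8834, so
t_c = ln(6.984 × 0.8834) / 1.508 = 1.820 / 1.508 = 1.207 d.
L(t_c) = L₀ e^(−k_1 t_c) = 13.4 × 0.7378 = 9.886 mg/L, and at the critical point k_2 D_c = k_1 L, so D_c = (0.252/1.76) × 9.886 = 1.416 mg/L.
x_c = v t_c = 0.274 m/s × 1.207 d × 86400 s/d = 28570 m ≈ 28.6 km.

t_c ≈ 1.21 d; D_c ≈ 1.42 mg/L; x_c ≈ 28.6 km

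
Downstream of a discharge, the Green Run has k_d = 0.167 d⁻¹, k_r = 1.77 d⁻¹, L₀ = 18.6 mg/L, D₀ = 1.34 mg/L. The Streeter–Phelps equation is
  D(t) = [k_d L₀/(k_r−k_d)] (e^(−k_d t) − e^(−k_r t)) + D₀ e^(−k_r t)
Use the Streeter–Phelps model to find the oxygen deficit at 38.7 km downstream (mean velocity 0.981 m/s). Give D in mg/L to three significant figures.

Travel time t = x/v = 38.7 km / (0.981 m/s) = 38700 m / 0.981 m/s = 39450 s = 0.4566 d.
k_d L₀/(k_r−k_d) = 0.167×18.6/(1.77−0.167) = 3.106/1.603 = 1.938 mg/L.
e^(−k_d t) = e^(−0.167×0.4566) = 0.9266; e^(−k_r t) = e^(−1.77×0.4566) = 0.4457.
D = 1.938 × (0.9266 − 0.4457) + 1.34 × 0.4457 = 0.9319 + 0.5972 = 1.529 mg/L.

D ≈ 1.53 mg/L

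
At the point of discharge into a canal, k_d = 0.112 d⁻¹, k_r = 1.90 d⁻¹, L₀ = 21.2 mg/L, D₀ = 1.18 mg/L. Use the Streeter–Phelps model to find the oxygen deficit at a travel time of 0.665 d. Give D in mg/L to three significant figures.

k_d L₀/(k_r−k_d) = 0.112×21.2/(1.90−0.112) = 2.374/1.788 = 1.328 mg/L.
e^(−k_d t) = e^(−0.112×0.6650) = 0.9282; e^(−k_r t) = e^(−1.90×0.6650) = 0.2827.
D = 1.328 × (0.9282 − 0.2827) + 1.18 × 0.2827 = 0.8573 + 0.3335 = 1.191 mg/L.

D ≈ 1.19 mg/L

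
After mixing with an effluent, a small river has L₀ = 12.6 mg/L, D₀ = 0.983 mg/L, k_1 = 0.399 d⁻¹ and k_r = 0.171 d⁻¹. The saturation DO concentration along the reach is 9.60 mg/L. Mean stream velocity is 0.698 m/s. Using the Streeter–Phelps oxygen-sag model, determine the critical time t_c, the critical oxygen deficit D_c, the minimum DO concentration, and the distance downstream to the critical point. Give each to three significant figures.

t_c = [1/(k_r−k_1)] ln[(k_r/k_1)(1 − D₀(k_r−k_1)/(k_1 L₀))]
= [1/(0.171−0.399)] ln[(0.171/0.399)(1 − 0.983×-0.2280/(0.399×12.6))]
= (1/-0.2280) ln[0.4286 × 1.045] = -4.386 × ln(0.4477) = -4.386 × -0.8037 = 3.525 d.
D_c = (k_1/k_r) L₀ e^(−k_1 t_c) = (0.399/0.171) × 12.6 × e^(−0.399×3.525) = 2.333 × 12.6 × 0.2450 = 7.203 mg/L.
Minimum DO = C_s − D_c = 9.60 − 7.203 = 2.397 mg/L.
x_c = v t_c = 0.698 m/s × 3.525 d × 86400 s/d = 212600 m ≈ 213 km.

t_c ≈ 3.52 d; D_c ≈ 7.20 mg/L; min DO ≈ 2.40 mg/L; x_c ≈ 213 km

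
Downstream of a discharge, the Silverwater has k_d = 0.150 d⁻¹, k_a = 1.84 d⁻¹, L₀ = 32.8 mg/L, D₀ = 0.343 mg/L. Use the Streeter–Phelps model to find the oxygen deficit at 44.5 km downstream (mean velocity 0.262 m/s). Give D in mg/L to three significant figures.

D ≈ 2.10 mg/L

Travel time t = x/v = 44.5 km / (0.262 m/s) = 44500 m / 0.262 m/s = 169800 s = 1.966 d.
k_d L₀/(k_a−k_d) = 0.150×32.8/(1.84−0.150) = 4.920/1.690 = 2.911 mg/L.
e^(−k_d t) = e^(−0.150×1.966) = 0.7446; e^(−k_a t) = e^(−1.84×1.966) = 0.02686.
D = 2.911 × (0.7446 − 0.02686) + 0.343 × 0.02686 = 2.090 + 0.009213 = 2.099 mg/L.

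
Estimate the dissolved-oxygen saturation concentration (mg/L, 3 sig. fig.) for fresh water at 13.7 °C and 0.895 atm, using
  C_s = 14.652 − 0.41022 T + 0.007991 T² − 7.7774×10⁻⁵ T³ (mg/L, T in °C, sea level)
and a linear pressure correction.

C_s ≈ 9.25 mg/L

At sea level: C_s = 14.652 − 0.41022×13.7 + 0.007991×13.7² − 7.7774×10⁻⁵×13.7³ = 10.33 mg/L.
Pressure correction: C_s' = 10.33 × 0.895 = 9.247 mg/L.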